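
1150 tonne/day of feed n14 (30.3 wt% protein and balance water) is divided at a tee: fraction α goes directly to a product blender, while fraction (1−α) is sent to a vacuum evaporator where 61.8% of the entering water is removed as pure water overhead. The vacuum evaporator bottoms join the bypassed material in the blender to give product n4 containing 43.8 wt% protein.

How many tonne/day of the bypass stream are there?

All 1150×0.303 = 348.45 tonne/day of protein reaches n4, so n4 = 348.45/0.438 = 795.55 tonne/day and vapour = 354.45 tonne/day.
The evaporator receives (1−α)·1150 of feed at 0.697 water and removes 0.618 of that water:
0.618×0.697×(1−α)×1150 = 354.45
(1−α) = 354.45/495.36 = 0.7155;  α = 0.2845.
Bypass flow = 0.2845×1150 = 327.12 tonne/day.

327.1 tonne/day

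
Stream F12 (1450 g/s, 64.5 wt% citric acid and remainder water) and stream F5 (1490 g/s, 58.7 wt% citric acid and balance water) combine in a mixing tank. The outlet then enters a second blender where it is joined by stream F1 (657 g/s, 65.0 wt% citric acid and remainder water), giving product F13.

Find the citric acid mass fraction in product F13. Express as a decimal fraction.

0.622

Overall, product flow = 3597 g/s.
citric acid in = 1450×0.645 + 1490×0.587 + 657×0.650 = 2236.9 g/s.
citric acid fraction in F13 = 0.622.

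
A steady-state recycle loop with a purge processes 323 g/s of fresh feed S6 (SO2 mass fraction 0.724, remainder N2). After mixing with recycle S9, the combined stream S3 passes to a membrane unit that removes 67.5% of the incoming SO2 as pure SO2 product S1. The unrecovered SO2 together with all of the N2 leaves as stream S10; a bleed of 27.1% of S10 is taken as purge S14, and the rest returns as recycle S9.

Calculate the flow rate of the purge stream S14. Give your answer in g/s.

116.1 g/s

N2 enters only via S6 and leaves only via the purge: 323×0.276 = 0.271×(N2 in S10), and the membrane unit passes all N2, so N2 in S3 = N2 in S10 = 328.96 g/s.
SO2 in S3: m_A = 323×0.724 + (1−0.271)·(1−0.675)·m_A, so m_A = 233.85/0.7631 = 306.46 g/s.
S10 = (1−0.675)×306.46 + 328.96 = 428.56 g/s.
Purge S14 = 0.271×428.56 = 116.14 g/s.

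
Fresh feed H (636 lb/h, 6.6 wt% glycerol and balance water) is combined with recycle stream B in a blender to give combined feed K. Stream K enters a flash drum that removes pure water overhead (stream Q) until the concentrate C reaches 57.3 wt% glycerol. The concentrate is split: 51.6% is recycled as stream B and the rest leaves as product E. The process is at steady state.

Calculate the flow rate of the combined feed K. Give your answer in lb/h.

714.1 lb/h

Overall glycerol balance (none leaves overhead): glycerol in fresh feed = glycerol in product, i.e. 636×0.066 = (1−0.516)·C·0.573.
C = 41.976/(0.573×0.484) = 151.36 lb/h.
Recycle B = 0.516×151.36 = 78.1 lb/h.
Combined feed K = 636 + 78.1 = 714.1 lb/h.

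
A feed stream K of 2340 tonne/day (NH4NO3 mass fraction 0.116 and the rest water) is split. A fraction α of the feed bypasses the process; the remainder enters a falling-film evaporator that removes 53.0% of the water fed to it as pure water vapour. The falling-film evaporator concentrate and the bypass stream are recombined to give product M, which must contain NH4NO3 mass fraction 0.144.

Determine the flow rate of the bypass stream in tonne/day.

All 2340×0.116 = 271.44 tonne/day of NH4NO3 reaches M, so M = 271.44/0.144 = 1885 tonne/day and vapour = 455 tonne/day.
The evaporator receives (1−α)·2340 of feed at 0.884 water and removes 0.530 of that water:
0.530×0.884×(1−α)×2340 = 455
(1−α) = 455/1096.3 = 0.4150;  α = 0.5850.
Bypass flow = 0.5850×2340 = 1368.9 tonne/day.

1369 tonne/day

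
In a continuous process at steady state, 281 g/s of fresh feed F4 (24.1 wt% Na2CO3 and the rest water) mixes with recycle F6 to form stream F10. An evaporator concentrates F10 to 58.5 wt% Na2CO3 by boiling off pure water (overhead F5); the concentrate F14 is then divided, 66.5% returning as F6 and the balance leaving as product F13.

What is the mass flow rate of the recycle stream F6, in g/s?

Overall Na2CO3 balance (none leaves overhead): Na2CO3 in fresh feed = Na2CO3 in product, i.e. 281×0.241 = (1−0.665)·F14·0.585.
F14 = 67.721/(0.585×0.335) = 345.56 g/s.
Recycle F6 = 0.665×345.56 = 229.8 g/s.

229.8 g/s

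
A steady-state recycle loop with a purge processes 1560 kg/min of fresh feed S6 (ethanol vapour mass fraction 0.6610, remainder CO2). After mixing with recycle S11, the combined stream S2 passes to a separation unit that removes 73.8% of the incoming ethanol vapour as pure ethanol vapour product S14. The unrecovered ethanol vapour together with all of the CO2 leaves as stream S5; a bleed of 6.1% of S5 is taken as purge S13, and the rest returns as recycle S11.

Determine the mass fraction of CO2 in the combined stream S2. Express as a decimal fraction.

CO2 enters only via S6 and leaves only via the purge: 1560×0.339 = 0.061×(CO2 in S5), and the separation unit passes all CO2, so CO2 in S2 = CO2 in S5 = 8669.5 kg/min.
ethanol vapour in S2: m_A = 1560×0.661 + (1−0.061)·(1−0.738)·m_A, so m_A = 1031.2/0.7540 = 1367.6 kg/min.
S2 = 1367.6 + 8669.5 = 10037 kg/min.
CO2 fraction in S2 = 8669.5/10037 = 0.8637.

0.8637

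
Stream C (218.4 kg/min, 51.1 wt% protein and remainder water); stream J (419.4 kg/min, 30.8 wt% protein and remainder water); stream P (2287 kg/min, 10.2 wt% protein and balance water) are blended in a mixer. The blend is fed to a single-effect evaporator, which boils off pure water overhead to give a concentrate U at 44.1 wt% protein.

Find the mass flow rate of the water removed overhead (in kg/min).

1850 kg/min

protein entering = 218.4×0.511 + 419.4×0.308 + 2287×0.102 = 474.05 kg/min.
All protein reports to U, so U = 474.05/0.441 = 1074.9 kg/min.
Total feed = 2924.8 kg/min; overhead = 2924.8 − 1074.9 = 1849.9 kg/min.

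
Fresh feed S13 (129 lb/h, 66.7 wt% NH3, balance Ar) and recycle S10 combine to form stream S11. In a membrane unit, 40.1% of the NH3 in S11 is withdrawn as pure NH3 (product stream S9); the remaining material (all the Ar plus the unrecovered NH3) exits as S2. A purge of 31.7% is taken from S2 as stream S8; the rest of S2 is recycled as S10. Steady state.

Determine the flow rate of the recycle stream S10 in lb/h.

Ar enters only via S13 and leaves only via the purge: 129×0.333 = 0.317×(Ar in S2), and the membrane unit passes all Ar, so Ar in S11 = Ar in S2 = 135.51 lb/h.
NH3 in S11: m_A = 129×0.667 + (1−0.317)·(1−0.401)·m_A, so m_A = 86.043/0.5909 = 145.62 lb/h.
S2 = (1−0.401)×145.62 + 135.51 = 222.74 lb/h.
Recycle S10 = (1−0.317)×222.74 = 152.13 lb/h.

152.1 lb/h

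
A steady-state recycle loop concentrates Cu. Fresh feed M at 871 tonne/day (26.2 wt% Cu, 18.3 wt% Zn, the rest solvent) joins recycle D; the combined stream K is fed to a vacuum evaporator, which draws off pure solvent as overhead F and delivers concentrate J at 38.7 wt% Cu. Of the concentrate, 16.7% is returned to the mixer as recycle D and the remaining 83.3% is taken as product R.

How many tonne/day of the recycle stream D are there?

Overall Cu balance (none leaves overhead): Cu in fresh feed = Cu in product, i.e. 871×0.262 = (1−0.167)·J·0.387.
J = 228.2/(0.387×0.833) = 707.89 tonne/day.
Recycle D = 0.167×707.89 = 118.22 tonne/day.

118.2 tonne/day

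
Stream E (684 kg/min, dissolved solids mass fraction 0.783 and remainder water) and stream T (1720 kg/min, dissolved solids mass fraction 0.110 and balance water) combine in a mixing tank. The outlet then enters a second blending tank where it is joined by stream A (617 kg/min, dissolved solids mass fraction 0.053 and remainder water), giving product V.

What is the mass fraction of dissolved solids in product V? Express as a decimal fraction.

0.251

Overall, product flow = 3021 kg/min.
dissolved solids in = 684×0.783 + 1720×0.110 + 617×0.053 = 757.47 kg/min.
dissolved solids fraction in V = 0.251.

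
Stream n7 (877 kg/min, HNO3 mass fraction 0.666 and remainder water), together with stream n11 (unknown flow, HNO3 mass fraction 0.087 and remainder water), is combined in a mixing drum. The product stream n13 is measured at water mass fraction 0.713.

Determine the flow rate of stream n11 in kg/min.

Let n11 be the unknown flow. Total out = 877 + n11.
water balance: 292.92 + 0.913·n11 = 0.713·(877 + n11)
(0.913 − 0.713)·n11 = 0.713×877 − 292.92 = 332.38
n11 = 332.38 / 0.200 = 1661.9 kg/min

1662 kg/min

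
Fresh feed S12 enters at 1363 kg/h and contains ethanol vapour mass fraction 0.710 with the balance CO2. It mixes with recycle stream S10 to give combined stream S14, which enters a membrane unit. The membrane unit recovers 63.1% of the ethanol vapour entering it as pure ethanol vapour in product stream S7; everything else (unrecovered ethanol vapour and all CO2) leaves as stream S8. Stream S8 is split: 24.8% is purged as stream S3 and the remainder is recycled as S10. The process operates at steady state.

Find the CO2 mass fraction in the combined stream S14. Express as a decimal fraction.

0.543

CO2 enters only via S12 and leaves only via the purge: 1363×0.290 = 0.248×(CO2 in S8), and the membrane unit passes all CO2, so CO2 in S14 = CO2 in S8 = 1593.8 kg/h.
ethanol vapour in S14: m_A = 1363×0.710 + (1−0.248)·(1−0.631)·m_A, so m_A = 967.73/0.7225 = 1339.4 kg/h.
S14 = 1339.4 + 1593.8 = 2933.2 kg/h.
CO2 fraction in S14 = 1593.8/2933.2 = 0.543.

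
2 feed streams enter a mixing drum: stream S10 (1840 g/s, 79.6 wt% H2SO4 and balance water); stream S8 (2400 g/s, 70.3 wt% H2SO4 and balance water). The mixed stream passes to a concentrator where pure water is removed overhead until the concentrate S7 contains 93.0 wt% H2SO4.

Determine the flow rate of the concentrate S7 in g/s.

H2SO4 entering = 1840×0.796 + 2400×0.703 = 3151.8 g/s.
All H2SO4 reports to S7, so S7 = 3151.8/0.930 = 3389.1 g/s.

3389 g/s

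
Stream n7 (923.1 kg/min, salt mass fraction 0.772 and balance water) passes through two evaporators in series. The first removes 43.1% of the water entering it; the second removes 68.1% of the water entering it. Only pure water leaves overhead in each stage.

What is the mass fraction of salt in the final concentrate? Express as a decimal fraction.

water in feed = 923.1×0.228 = 210.47 kg/min.
After stage 1: water left = (1−0.431)×210.47 = 119.76; stream total = 832.39 kg/min.
After stage 2: water left = (1−0.681)×119.76 = 38.202; final concentrate = 750.84 kg/min.
salt fraction = 712.63/750.84 = 0.949.

0.949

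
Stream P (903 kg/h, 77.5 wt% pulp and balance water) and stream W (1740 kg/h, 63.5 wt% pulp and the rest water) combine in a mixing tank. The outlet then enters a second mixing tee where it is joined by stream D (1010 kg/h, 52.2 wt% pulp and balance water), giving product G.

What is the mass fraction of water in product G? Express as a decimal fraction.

0.362

Overall, product flow = 3653 kg/h.
water in = 903×0.225 + 1740×0.365 + 1010×0.478 = 1321.1 kg/h.
water fraction in G = 0.362.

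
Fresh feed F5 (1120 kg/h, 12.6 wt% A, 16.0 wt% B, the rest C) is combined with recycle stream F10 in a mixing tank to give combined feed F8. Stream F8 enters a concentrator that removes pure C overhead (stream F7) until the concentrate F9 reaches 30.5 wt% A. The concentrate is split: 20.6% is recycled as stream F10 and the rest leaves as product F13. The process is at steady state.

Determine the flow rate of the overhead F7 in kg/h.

Overall A balance (none leaves overhead): A in fresh feed = A in product, i.e. 1120×0.126 = (1−0.206)·F9·0.305.
F9 = 141.12/(0.305×0.794) = 582.73 kg/h.
Recycle F10 = 0.206×582.73 = 120.04 kg/h.
Combined feed F8 = 1120 + 120.04 = 1240 kg/h.
Overhead F7 = F8 − F9 = 1240 − 582.73 = 657.31 kg/h.

657.3 kg/h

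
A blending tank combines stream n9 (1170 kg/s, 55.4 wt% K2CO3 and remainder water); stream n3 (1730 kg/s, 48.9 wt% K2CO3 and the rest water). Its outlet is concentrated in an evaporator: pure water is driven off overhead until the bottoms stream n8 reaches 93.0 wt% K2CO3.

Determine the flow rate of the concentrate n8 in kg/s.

1607 kg/s

K2CO3 entering = 1170×0.554 + 1730×0.489 = 1494.2 kg/s.
All K2CO3 reports to n8, so n8 = 1494.2/0.930 = 1606.6 kg/s.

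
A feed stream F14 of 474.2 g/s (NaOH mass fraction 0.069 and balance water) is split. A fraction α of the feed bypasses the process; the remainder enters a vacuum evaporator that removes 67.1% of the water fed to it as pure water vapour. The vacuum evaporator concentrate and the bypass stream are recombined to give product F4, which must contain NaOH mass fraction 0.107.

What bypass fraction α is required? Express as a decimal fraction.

0.432

All 474.2×0.069 = 32.72 g/s of NaOH reaches F4, so F4 = 32.72/0.107 = 305.79 g/s and vapour = 168.41 g/s.
The evaporator receives (1−α)·474.2 of feed at 0.931 water and removes 0.671 of that water:
0.671×0.931×(1−α)×474.2 = 168.41
(1−α) = 168.41/296.23 = 0.5685;  α = 0.4315.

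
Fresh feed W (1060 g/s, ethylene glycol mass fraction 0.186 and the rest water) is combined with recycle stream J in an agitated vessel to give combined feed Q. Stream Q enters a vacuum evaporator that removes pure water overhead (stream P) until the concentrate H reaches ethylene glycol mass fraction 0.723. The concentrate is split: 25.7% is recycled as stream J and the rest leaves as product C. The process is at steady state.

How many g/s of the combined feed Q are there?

1154 g/s

Overall ethylene glycol balance (none leaves overhead): ethylene glycol in fresh feed = ethylene glycol in product, i.e. 1060×0.186 = (1−0.257)·H·0.723.
H = 197.16/(0.723×0.743) = 367.02 g/s.
Recycle J = 0.257×367.02 = 94.325 g/s.
Combined feed Q = 1060 + 94.325 = 1154.3 g/s.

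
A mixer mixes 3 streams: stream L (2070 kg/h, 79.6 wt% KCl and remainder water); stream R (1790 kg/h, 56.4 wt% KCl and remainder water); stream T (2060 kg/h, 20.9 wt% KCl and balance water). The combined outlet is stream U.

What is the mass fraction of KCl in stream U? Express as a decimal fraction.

0.5216

Total flow out = 2070 + 1790 + 2060 = 5920 kg/h.
KCl in = 2070×0.796 + 1790×0.564 + 2060×0.209 = 3087.8 kg/h.
KCl mass fraction in U = 3087.8/5920 = 0.5216.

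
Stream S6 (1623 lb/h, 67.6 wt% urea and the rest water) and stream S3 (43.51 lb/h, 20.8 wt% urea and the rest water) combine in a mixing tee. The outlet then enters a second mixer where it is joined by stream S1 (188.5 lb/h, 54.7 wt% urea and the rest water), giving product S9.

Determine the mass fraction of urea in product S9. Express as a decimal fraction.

0.6519

Overall, product flow = 1855 lb/h.
urea in = 1623×0.676 + 43.51×0.208 + 188.5×0.547 = 1209.3 lb/h.
urea fraction in S9 = 0.6519.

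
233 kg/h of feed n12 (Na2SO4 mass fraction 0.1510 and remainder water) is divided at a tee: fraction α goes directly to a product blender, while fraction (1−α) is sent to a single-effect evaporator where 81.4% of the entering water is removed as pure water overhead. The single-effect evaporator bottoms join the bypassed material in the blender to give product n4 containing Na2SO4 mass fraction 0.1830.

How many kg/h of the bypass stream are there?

174 kg/h

All 233×0.151 = 35.183 kg/h of Na2SO4 reaches n4, so n4 = 35.183/0.183 = 192.26 kg/h and vapour = 40.743 kg/h.
The evaporator receives (1−α)·233 of feed at 0.849 water and removes 0.814 of that water:
0.814×0.849×(1−α)×233 = 40.743
(1−α) = 40.743/161.02 = 0.2530;  α = 0.7470.
Bypass flow = 0.7470×233 = 174.04 kg/h.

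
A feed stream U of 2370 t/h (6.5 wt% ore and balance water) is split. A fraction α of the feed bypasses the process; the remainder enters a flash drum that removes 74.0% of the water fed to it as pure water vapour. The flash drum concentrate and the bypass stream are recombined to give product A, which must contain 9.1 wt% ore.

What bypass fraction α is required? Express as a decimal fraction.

0.587

All 2370×0.065 = 154.05 t/h of ore reaches A, so A = 154.05/0.091 = 1692.9 t/h and vapour = 677.14 t/h.
The evaporator receives (1−α)·2370 of feed at 0.935 water and removes 0.740 of that water:
0.740×0.935×(1−α)×2370 = 677.14
(1−α) = 677.14/1639.8 = 0.4129;  α = 0.5871.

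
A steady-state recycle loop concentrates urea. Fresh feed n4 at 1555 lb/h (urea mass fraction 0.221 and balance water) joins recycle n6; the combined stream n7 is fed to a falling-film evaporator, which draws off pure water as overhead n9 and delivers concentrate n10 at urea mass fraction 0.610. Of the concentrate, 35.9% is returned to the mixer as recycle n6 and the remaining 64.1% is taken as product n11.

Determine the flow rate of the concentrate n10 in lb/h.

Overall urea balance (none leaves overhead): urea in fresh feed = urea in product, i.e. 1555×0.221 = (1−0.359)·n10·0.610.
n10 = 343.66/(0.610×0.641) = 878.89 lb/h.

878.9 lb/h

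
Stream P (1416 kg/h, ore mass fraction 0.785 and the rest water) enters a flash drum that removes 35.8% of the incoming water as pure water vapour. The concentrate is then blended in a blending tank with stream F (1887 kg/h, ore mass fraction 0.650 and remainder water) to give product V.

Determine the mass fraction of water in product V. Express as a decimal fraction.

Vapour removed = 0.358×0.215×1416 = 108.99 kg/h; concentrate = 1307 kg/h.
water reaching the mixer = 195.45 (from concentrate) + 1887×0.350 = 855.9 kg/h.
Product flow = 1307 + 1887 = 3194 kg/h; water fraction = 0.268.

0.268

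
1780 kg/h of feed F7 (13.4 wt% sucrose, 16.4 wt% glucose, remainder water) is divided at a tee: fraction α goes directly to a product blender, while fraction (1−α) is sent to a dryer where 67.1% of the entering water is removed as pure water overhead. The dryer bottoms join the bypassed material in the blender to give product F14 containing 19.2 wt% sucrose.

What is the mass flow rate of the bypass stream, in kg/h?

All 1780×0.134 = 238.52 kg/h of sucrose reaches F14, so F14 = 238.52/0.192 = 1242.3 kg/h and vapour = 537.71 kg/h.
The evaporator receives (1−α)·1780 of feed at 0.702 water and removes 0.671 of that water:
0.671×0.702×(1−α)×1780 = 537.71
(1−α) = 537.71/838.45 = 0.6413;  α = 0.3587.
Bypass flow = 0.3587×1780 = 638.47 kg/h.

638.5 kg/h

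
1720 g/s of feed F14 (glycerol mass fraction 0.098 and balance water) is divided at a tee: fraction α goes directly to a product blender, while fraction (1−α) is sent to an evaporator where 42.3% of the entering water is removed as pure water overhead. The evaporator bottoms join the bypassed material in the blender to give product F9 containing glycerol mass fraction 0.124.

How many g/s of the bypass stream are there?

774.8 g/s

All 1720×0.098 = 168.56 g/s of glycerol reaches F9, so F9 = 168.56/0.124 = 1359.4 g/s and vapour = 360.65 g/s.
The evaporator receives (1−α)·1720 of feed at 0.902 water and removes 0.423 of that water:
0.423×0.902×(1−α)×1720 = 360.65
(1−α) = 360.65/656.26 = 0.5495;  α = 0.4505.
Bypass flow = 0.4505×1720 = 774.78 g/s.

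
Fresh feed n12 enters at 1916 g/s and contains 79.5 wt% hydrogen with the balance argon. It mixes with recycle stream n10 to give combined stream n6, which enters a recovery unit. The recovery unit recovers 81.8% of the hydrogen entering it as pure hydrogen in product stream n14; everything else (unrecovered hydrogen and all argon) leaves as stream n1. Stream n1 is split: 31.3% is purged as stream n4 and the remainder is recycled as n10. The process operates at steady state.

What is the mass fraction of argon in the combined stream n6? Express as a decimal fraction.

0.4189

argon enters only via n12 and leaves only via the purge: 1916×0.205 = 0.313×(argon in n1), and the recovery unit passes all argon, so argon in n6 = argon in n1 = 1254.9 g/s.
hydrogen in n6: m_A = 1916×0.795 + (1−0.313)·(1−0.818)·m_A, so m_A = 1523.2/0.8750 = 1740.9 g/s.
n6 = 1740.9 + 1254.9 = 2995.8 g/s.
argon fraction in n6 = 1254.9/2995.8 = 0.4189.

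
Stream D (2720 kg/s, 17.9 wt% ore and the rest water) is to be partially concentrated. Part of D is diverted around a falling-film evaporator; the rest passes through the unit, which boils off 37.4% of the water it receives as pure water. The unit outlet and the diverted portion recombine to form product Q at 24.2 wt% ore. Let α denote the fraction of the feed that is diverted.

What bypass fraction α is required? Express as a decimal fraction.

0.152

All 2720×0.179 = 486.88 kg/s of ore reaches Q, so Q = 486.88/0.242 = 2011.9 kg/s and vapour = 708.1 kg/s.
The evaporator receives (1−α)·2720 of feed at 0.821 water and removes 0.374 of that water:
0.374×0.821×(1−α)×2720 = 708.1
(1−α) = 708.1/835.19 = 0.8478;  α = 0.1522.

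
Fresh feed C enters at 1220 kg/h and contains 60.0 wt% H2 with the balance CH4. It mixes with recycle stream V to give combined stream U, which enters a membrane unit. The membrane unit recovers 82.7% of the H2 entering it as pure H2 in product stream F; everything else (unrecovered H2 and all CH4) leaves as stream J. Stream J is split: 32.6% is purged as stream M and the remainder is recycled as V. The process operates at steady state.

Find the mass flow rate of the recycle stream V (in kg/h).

1106 kg/h

CH4 enters only via C and leaves only via the purge: 1220×0.400 = 0.326×(CH4 in J), and the membrane unit passes all CH4, so CH4 in U = CH4 in J = 1496.9 kg/h.
H2 in U: m_A = 1220×0.600 + (1−0.326)·(1−0.827)·m_A, so m_A = 732/0.8834 = 828.62 kg/h.
J = (1−0.827)×828.62 + 1496.9 = 1640.3 kg/h.
Recycle V = (1−0.326)×1640.3 = 1105.6 kg/h.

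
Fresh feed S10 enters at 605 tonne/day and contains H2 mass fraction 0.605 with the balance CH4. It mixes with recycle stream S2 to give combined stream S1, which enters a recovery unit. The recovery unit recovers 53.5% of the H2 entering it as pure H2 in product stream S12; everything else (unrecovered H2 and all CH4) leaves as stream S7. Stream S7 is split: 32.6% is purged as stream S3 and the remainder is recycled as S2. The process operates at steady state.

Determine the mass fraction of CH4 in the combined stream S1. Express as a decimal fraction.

CH4 enters only via S10 and leaves only via the purge: 605×0.395 = 0.326×(CH4 in S7), and the recovery unit passes all CH4, so CH4 in S1 = CH4 in S7 = 733.05 tonne/day.
H2 in S1: m_A = 605×0.605 + (1−0.326)·(1−0.535)·m_A, so m_A = 366.02/0.6866 = 533.11 tonne/day.
S1 = 533.11 + 733.05 = 1266.2 tonne/day.
CH4 fraction in S1 = 733.05/1266.2 = 0.579.

0.579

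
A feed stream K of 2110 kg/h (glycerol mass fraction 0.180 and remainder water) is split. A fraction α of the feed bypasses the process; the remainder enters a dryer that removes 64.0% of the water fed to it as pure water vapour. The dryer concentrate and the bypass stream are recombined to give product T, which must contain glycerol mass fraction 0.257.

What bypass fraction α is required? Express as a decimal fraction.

0.429

All 2110×0.180 = 379.8 kg/h of glycerol reaches T, so T = 379.8/0.257 = 1477.8 kg/h and vapour = 632.18 kg/h.
The evaporator receives (1−α)·2110 of feed at 0.820 water and removes 0.640 of that water:
0.640×0.820×(1−α)×2110 = 632.18
(1−α) = 632.18/1107.3 = 0.5709;  α = 0.4291.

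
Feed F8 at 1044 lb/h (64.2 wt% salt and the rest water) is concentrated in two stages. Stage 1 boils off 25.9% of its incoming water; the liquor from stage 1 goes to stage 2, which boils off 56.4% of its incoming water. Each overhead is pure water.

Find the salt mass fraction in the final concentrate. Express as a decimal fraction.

water in feed = 1044×0.358 = 373.75 lb/h.
After stage 1: water left = (1−0.259)×373.75 = 276.95; stream total = 947.2 lb/h.
After stage 2: water left = (1−0.564)×276.95 = 120.75; final concentrate = 791 lb/h.
salt fraction = 670.25/791 = 0.847.

0.847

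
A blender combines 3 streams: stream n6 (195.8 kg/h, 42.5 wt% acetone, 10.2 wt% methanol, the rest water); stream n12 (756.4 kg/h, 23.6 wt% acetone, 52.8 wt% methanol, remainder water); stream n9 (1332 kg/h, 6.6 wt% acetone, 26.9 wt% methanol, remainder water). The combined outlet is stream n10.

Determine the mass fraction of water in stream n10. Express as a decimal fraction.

Total flow out = 195.8 + 756.4 + 1332 = 2284.2 kg/h.
water in = 195.8×0.473 + 756.4×0.236 + 1332×0.665 = 1156.9 kg/h.
water mass fraction in n10 = 1156.9/2284.2 = 0.5065.

0.5065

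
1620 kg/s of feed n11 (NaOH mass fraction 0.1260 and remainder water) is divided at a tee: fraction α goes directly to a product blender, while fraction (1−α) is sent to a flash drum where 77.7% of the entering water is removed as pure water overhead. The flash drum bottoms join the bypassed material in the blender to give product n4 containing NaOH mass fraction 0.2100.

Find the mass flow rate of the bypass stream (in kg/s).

All 1620×0.126 = 204.12 kg/s of NaOH reaches n4, so n4 = 204.12/0.210 = 972 kg/s and vapour = 648 kg/s.
The evaporator receives (1−α)·1620 of feed at 0.874 water and removes 0.777 of that water:
0.777×0.874×(1−α)×1620 = 648
(1−α) = 648/1100.1 = 0.5890;  α = 0.4110.
Bypass flow = 0.4110×1620 = 665.79 kg/s.

665.8 kg/s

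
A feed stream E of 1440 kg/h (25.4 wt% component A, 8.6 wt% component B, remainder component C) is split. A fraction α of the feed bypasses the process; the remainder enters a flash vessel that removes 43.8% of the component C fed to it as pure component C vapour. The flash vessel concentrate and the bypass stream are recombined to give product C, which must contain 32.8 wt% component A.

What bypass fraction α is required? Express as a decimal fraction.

All 1440×0.254 = 365.76 kg/h of component A reaches C, so C = 365.76/0.328 = 1115.1 kg/h and vapour = 324.88 kg/h.
The evaporator receives (1−α)·1440 of feed at 0.660 component C and removes 0.438 of that component C:
0.438×0.660×(1−α)×1440 = 324.88
(1−α) = 324.88/416.28 = 0.7804;  α = 0.2196.

0.220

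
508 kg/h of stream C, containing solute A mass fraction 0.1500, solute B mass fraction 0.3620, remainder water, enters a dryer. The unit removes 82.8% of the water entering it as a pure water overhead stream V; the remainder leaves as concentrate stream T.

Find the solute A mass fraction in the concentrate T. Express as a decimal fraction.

solute A is not removed: 508×0.150 = 76.2 kg/h of solute A enters T.
water entering = 508×0.488 = 247.9 kg/h; overhead removed = 0.828×247.9 = 205.26 kg/h.
Concentrate = 508 − 205.26 = 302.74 kg/h.
Mass fraction = 76.2/302.74 = 0.2517.

0.2517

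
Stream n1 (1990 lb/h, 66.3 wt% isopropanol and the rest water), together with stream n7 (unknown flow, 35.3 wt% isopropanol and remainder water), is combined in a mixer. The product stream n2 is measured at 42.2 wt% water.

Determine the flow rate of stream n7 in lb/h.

751.8 lb/h

Let n7 be the unknown flow. Total out = 1990 + n7.
water balance: 670.63 + 0.647·n7 = 0.422·(1990 + n7)
(0.647 − 0.422)·n7 = 0.422×1990 − 670.63 = 169.15
n7 = 169.15 / 0.225 = 751.78 lb/h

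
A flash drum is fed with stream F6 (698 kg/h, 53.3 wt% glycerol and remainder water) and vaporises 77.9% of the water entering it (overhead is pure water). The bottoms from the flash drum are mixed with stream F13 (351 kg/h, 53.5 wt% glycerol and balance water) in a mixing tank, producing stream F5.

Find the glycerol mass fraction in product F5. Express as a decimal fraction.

Vapour removed = 0.779×0.467×698 = 253.93 kg/h; concentrate = 444.07 kg/h.
glycerol reaching the mixer = 372.03 (from concentrate) + 351×0.535 = 559.82 kg/h.
Product flow = 444.07 + 351 = 795.07 kg/h; glycerol fraction = 0.704.

0.704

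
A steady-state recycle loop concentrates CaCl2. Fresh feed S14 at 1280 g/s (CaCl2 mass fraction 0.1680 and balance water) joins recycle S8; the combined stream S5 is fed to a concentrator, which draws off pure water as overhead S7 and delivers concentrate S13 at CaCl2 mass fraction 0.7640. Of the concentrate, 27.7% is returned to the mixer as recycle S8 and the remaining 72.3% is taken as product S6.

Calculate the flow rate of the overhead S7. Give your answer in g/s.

Overall CaCl2 balance (none leaves overhead): CaCl2 in fresh feed = CaCl2 in product, i.e. 1280×0.168 = (1−0.277)·S13·0.764.
S13 = 215.04/(0.764×0.723) = 389.3 g/s.
Recycle S8 = 0.277×389.3 = 107.84 g/s.
Combined feed S5 = 1280 + 107.84 = 1387.8 g/s.
Overhead S7 = S5 − S13 = 1387.8 − 389.3 = 998.53 g/s.

998.5 g/s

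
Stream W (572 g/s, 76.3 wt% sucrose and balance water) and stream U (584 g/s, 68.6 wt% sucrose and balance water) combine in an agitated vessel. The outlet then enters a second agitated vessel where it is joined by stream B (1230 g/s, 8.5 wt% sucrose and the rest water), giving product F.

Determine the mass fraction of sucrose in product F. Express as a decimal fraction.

Overall, product flow = 2386 g/s.
sucrose in = 572×0.763 + 584×0.686 + 1230×0.085 = 941.61 g/s.
sucrose fraction in F = 0.3946.

0.3946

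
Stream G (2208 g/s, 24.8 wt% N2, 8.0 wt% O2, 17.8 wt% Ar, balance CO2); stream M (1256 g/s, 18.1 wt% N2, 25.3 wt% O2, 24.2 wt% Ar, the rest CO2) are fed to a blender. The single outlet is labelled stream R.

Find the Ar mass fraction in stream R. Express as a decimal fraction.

Total flow out = 2208 + 1256 = 3464 g/s.
Ar in = 2208×0.178 + 1256×0.242 = 696.98 g/s.
Ar mass fraction in R = 696.98/3464 = 0.201.

0.201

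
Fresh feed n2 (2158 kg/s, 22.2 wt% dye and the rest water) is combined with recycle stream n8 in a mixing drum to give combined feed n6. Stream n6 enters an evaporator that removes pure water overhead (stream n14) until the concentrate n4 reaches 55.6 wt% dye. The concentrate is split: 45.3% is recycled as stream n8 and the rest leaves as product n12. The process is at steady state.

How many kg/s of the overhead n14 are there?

Overall dye balance (none leaves overhead): dye in fresh feed = dye in product, i.e. 2158×0.222 = (1−0.453)·n4·0.556.
n4 = 479.08/(0.556×0.547) = 1575.2 kg/s.
Recycle n8 = 0.453×1575.2 = 713.58 kg/s.
Combined feed n6 = 2158 + 713.58 = 2871.6 kg/s.
Overhead n14 = n6 − n4 = 2871.6 − 1575.2 = 1296.4 kg/s.

1296 kg/s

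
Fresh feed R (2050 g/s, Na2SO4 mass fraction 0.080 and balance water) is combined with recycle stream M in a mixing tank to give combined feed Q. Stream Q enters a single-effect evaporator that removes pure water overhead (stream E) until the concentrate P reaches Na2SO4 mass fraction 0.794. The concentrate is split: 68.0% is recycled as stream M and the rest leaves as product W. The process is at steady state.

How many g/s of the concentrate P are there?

Overall Na2SO4 balance (none leaves overhead): Na2SO4 in fresh feed = Na2SO4 in product, i.e. 2050×0.080 = (1−0.680)·P·0.794.
P = 164/(0.794×0.320) = 645.47 g/s.

645.5 g/s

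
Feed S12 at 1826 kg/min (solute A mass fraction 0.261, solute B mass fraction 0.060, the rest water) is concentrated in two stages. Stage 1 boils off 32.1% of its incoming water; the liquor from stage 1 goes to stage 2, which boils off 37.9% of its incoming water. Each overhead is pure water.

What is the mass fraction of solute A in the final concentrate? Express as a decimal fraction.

0.430

water in feed = 1826×0.679 = 1239.9 kg/min.
After stage 1: water left = (1−0.321)×1239.9 = 841.86; stream total = 1428 kg/min.
After stage 2: water left = (1−0.379)×841.86 = 522.8; final concentrate = 1108.9 kg/min.
solute A fraction = 476.59/1108.9 = 0.430.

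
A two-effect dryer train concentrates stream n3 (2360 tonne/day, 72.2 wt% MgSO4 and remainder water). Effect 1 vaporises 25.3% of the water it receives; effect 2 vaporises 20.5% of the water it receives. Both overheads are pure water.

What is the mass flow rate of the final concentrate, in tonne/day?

water in feed = 2360×0.278 = 656.08 tonne/day.
After stage 1: water left = (1−0.253)×656.08 = 490.09; stream total = 2194 tonne/day.
After stage 2: water left = (1−0.205)×490.09 = 389.62; final concentrate = 2093.5 tonne/day.

2094 tonne/day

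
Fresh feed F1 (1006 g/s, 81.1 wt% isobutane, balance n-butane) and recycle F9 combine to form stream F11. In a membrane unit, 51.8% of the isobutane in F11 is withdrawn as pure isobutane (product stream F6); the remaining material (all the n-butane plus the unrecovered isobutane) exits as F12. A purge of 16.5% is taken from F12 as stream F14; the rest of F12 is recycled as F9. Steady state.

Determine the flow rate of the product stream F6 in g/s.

707.3 g/s

isobutane in F11: m_A = 1006×0.811 + (1−0.165)·(1−0.518)·m_A, so m_A = 815.87/0.5975 = 1365.4 g/s.
Product F6 = 0.518×1365.4 = 707.28 g/s.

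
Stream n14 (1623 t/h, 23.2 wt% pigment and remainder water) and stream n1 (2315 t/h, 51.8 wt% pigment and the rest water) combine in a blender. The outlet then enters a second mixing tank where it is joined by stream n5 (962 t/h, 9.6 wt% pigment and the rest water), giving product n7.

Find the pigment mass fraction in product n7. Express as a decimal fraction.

Overall, product flow = 4900 t/h.
pigment in = 1623×0.232 + 2315×0.518 + 962×0.096 = 1668.1 t/h.
pigment fraction in n7 = 0.340.

0.340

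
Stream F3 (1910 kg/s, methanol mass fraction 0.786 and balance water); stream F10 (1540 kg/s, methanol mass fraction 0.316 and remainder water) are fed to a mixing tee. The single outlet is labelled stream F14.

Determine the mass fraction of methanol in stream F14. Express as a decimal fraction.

Total flow out = 1910 + 1540 = 3450 kg/s.
methanol in = 1910×0.786 + 1540×0.316 = 1987.9 kg/s.
methanol mass fraction in F14 = 1987.9/3450 = 0.576.

0.576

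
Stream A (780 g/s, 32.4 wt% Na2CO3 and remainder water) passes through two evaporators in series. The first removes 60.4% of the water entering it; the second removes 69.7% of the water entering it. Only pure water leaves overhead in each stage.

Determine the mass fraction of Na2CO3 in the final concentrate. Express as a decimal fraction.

water in feed = 780×0.676 = 527.28 g/s.
After stage 1: water left = (1−0.604)×527.28 = 208.8; stream total = 461.52 g/s.
After stage 2: water left = (1−0.697)×208.8 = 63.267; final concentrate = 315.99 g/s.
Na2CO3 fraction = 252.72/315.99 = 0.7998.

0.7998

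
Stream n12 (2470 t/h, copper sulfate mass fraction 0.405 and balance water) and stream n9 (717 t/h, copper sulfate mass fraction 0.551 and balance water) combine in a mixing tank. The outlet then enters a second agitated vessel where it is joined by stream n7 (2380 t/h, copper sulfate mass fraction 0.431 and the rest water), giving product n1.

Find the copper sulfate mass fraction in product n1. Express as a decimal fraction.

Overall, product flow = 5567 t/h.
copper sulfate in = 2470×0.405 + 717×0.551 + 2380×0.431 = 2421.2 t/h.
copper sulfate fraction in n1 = 0.435.

0.435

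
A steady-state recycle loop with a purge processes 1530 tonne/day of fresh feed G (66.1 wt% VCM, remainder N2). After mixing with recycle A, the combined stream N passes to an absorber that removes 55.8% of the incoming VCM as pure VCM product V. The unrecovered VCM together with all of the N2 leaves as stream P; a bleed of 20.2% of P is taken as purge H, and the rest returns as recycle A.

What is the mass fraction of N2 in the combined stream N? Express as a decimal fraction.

0.622

N2 enters only via G and leaves only via the purge: 1530×0.339 = 0.202×(N2 in P), and the absorber passes all N2, so N2 in N = N2 in P = 2567.7 tonne/day.
VCM in N: m_A = 1530×0.661 + (1−0.202)·(1−0.558)·m_A, so m_A = 1011.3/0.6473 = 1562.4 tonne/day.
N = 1562.4 + 2567.7 = 4130.1 tonne/day.
N2 fraction in N = 2567.7/4130.1 = 0.622.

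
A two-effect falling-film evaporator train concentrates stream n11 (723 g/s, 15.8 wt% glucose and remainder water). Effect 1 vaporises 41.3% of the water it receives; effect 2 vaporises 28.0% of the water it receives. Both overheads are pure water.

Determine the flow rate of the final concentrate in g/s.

371.5 g/s

water in feed = 723×0.842 = 608.77 g/s.
After stage 1: water left = (1−0.413)×608.77 = 357.35; stream total = 471.58 g/s.
After stage 2: water left = (1−0.280)×357.35 = 257.29; final concentrate = 371.52 g/s.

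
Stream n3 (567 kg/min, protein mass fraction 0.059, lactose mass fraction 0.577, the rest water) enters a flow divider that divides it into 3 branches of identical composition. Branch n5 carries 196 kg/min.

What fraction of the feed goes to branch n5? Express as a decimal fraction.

Fraction to n5 = 196/567 = 0.3457.

0.346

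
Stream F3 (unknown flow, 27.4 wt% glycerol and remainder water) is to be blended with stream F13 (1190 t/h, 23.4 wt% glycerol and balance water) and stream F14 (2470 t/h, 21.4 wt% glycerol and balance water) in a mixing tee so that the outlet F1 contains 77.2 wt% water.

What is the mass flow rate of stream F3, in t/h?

Let F3 be the unknown flow. Total out = 3660 + F3.
water balance: 2853 + 0.726·F3 = 0.772·(3660 + F3)
(0.726 − 0.772)·F3 = 0.772×3660 − 2853 = -27.44
F3 = -27.44 / -0.046 = 596.52 t/h

596.5 t/h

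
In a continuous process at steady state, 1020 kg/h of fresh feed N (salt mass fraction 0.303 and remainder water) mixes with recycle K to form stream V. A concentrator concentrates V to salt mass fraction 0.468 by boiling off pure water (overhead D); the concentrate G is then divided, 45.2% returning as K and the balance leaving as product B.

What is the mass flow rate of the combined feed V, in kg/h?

Overall salt balance (none leaves overhead): salt in fresh feed = salt in product, i.e. 1020×0.303 = (1−0.452)·G·0.468.
G = 309.06/(0.468×0.548) = 1205.1 kg/h.
Recycle K = 0.452×1205.1 = 544.7 kg/h.
Combined feed V = 1020 + 544.7 = 1564.7 kg/h.

1565 kg/h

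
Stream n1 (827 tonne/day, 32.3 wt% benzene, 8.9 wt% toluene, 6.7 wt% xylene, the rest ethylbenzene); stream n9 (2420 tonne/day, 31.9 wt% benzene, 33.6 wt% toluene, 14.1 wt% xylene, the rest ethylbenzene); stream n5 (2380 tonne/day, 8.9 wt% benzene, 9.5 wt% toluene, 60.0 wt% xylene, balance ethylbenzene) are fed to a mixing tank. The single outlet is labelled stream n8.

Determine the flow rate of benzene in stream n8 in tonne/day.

1251 tonne/day

benzene out = benzene in = 827×0.323 + 2420×0.319 + 2380×0.089 = 1250.9 tonne/day.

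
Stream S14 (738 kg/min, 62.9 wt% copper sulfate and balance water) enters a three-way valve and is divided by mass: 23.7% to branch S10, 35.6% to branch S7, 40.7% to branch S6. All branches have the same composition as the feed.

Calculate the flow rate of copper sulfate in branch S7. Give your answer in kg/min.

165.3 kg/min

Branch S7 total = 0.356×738 = 262.73 kg/min.
copper sulfate in S7 = 0.629×262.73 = 165.26 kg/min.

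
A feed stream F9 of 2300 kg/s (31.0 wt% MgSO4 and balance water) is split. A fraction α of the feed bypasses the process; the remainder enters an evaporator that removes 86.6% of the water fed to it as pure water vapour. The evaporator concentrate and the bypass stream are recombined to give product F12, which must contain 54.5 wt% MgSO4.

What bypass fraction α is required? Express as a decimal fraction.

0.278

All 2300×0.310 = 713 kg/s of MgSO4 reaches F12, so F12 = 713/0.545 = 1308.3 kg/s and vapour = 991.74 kg/s.
The evaporator receives (1−α)·2300 of feed at 0.690 water and removes 0.866 of that water:
0.866×0.690×(1−α)×2300 = 991.74
(1−α) = 991.74/1374.3 = 0.7216;  α = 0.2784.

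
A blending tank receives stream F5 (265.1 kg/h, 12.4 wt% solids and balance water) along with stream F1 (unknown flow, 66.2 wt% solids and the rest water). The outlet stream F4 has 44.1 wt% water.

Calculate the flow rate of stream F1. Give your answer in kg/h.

1120 kg/h

Let F1 be the unknown flow. Total out = 265.1 + F1.
water balance: 232.23 + 0.338·F1 = 0.441·(265.1 + F1)
(0.338 − 0.441)·F1 = 0.441×265.1 − 232.23 = -115.32
F1 = -115.32 / -0.103 = 1119.6 kg/h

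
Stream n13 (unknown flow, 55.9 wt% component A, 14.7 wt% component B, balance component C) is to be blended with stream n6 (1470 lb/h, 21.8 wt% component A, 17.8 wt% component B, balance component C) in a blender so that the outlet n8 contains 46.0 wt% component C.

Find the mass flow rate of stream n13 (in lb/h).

Let n13 be the unknown flow. Total out = 1470 + n13.
component C balance: 887.88 + 0.294·n13 = 0.460·(1470 + n13)
(0.294 − 0.460)·n13 = 0.460×1470 − 887.88 = -211.68
n13 = -211.68 / -0.166 = 1275.2 lb/h

1275 lb/h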